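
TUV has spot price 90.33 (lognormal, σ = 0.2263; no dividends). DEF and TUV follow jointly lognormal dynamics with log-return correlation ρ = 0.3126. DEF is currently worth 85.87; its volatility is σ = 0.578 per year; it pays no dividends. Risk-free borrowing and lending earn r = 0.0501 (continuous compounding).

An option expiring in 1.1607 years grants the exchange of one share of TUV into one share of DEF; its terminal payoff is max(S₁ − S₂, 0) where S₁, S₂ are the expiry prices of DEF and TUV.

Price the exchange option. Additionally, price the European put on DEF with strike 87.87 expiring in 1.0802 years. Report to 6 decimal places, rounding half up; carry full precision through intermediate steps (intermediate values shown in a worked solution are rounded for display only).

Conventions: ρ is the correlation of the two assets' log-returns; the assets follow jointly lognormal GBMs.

σ_eff = √(σ₁² + σ₂² − 2ρσ₁σ₂) = √(0.578² + 0.2263² − 2·0.3126·0.578·0.2263) = 0.550925
d₁ = (ln(S₁/S₂) + (q₂ − q₁ + σ_eff²/2)T) / (σ_eff√T) = (ln(85.87/90.33) + (0.0 − 0.0 + 0.151759)·1.1607) / 0.593544 = 0.211462
d₂ = d₁ − σ_eff√T = 0.211462 − 0.593544 = -0.382082
N(d₁) = 0.583737,  N(d₂) = 0.351200
V = S₁·e^{−q₁T}·N(d₁) − S₂·e^{−q₂T}·N(d₂) = 50.125463 − 31.723932 = 18.401531
[vanilla: DEF put K=87.87]
σ√T = 0.578·√1.0802 = 0.600731
d₁ = (ln(S/K) + (r+σ²/2)T) / (σ√T) = (ln(85.87/87.87) + (0.0501+0.578²/2)·1.0802) / 0.600731 = (-0.023024 + 0.234557) / 0.600731 = 0.352126
d₂ = d₁ − σ√T = 0.352126 − 0.600731 = -0.248605
e^{−rT} = 0.947320
N(−d₁) = 0.362372,  N(−d₂) = 0.598167
price = K·e^{−rT}·N(−d₂) − S·N(−d₁) = 49.792025 − 31.116878 = 18.675147

exchange price = 18.401531
price(DEF put K=87.87) = 18.675147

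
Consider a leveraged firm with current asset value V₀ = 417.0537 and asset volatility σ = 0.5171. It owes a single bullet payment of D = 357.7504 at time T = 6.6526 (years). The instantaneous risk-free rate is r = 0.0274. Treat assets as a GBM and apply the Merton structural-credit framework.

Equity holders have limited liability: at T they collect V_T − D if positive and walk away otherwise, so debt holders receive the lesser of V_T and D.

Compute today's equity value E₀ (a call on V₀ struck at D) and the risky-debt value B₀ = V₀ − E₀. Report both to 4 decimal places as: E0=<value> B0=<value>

E0=241.2628 B0=175.7909

Apply the equity-as-call identities (strike 357.7504, horizon 6.6526 years):
d₁ = [ln(V₀/D) + (r + σ²/2)T] / (σ√T)
   = [ln(417.0537/357.7504) + (0.0274 + 0.5·0.5171²)·6.6526] / (0.5171·√6.6526)
   = [0.153379 + 1.071709] / 1.333737 = 0.918538
d₂ = d₁ − σ√T = 0.918538 − 1.333737 = -0.415199
N(d₁) = 0.820831,  N(d₂) = 0.338998,  e^(−rT) = 0.833367
E₀ = V₀·N(d₁) − D·e^(−rT)·N(d₂)
   = 417.0537·0.820831 − 357.7504·0.833367·0.338998 = 241.262771
B₀ = V₀ − E₀ = 417.0537 − 241.262771 = 175.790929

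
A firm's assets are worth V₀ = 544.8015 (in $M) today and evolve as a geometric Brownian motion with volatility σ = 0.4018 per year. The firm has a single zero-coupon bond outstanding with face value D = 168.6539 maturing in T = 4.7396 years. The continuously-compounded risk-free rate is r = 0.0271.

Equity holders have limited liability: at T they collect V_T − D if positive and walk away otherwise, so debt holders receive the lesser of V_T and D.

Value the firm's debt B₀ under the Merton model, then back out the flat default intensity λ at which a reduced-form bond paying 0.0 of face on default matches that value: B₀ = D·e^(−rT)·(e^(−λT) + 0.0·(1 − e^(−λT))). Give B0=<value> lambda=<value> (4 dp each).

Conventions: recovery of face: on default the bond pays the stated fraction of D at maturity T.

With assets at 544.8015 and a single debt payment of 168.6539 at 4.7396 years:
d₁ = [ln(V₀/D) + (r + σ²/2)T] / (σ√T)
   = [ln(544.8015/168.6539) + (0.0271 + 0.5·0.4018²)·4.7396] / (0.4018·√4.7396)
   = [1.172573 + 0.511031] / 0.874744 = 1.924683
d₂ = d₁ − σ√T = 1.924683 − 0.874744 = 1.049939
N(d₁) = 0.972865,  N(d₂) = 0.853127,  e^(−rT) = 0.879464
E₀ = V₀·N(d₁) − D·e^(−rT)·N(d₂)
   = 544.8015·0.972865 − 168.6539·0.879464·0.853127 = 403.478548
B₀ = V₀ − E₀ = 544.8015 − 403.478548 = 141.322952
e^(−λT) = (B₀·e^(rT)/D − 0)/(1 − 0) = (141.3230·1.137057/168.6539 − 0)/1 = 0.95279313
λ = −ln(0.95279313)/4.7396 = 0.010203

B0=141.3230 lambda=0.0102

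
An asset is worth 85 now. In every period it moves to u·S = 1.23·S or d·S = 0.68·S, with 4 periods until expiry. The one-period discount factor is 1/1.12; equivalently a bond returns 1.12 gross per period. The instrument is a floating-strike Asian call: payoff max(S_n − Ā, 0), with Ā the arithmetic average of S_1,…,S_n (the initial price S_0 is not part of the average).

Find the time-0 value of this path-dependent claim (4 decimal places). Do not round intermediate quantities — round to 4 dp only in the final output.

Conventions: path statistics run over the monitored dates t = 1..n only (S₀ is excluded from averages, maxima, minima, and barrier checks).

price = 15.3889

Risk-neutral up-probability p* = (R−d)/(u−d) = (1.12−0.68)/(1.23−0.68) = 0.8000; the claim prices as the p*-weighted sum of path payoffs discounted by R^4.
Enumerate all 2^4 = 16 price paths (U = up ×1.23, D = down ×0.68); each path with k up-moves has probability p*^k·(1−p*)^(4−k).
DDDD: Ā=35.5012, payoff=0.0000, prob=0.001600
UDDD: Ā=64.2154, payoff=0.0000, prob=0.006400
DUDD: Ā=52.5279, payoff=0.0000, prob=0.006400
UUDD: Ā=95.0138, payoff=0.0000, prob=0.025600
DDUD: Ā=44.5804, payoff=0.0000, prob=0.006400
UDUD: Ā=80.6382, payoff=0.0000, prob=0.025600
DUUD: Ā=68.9507, payoff=0.0000, prob=0.025600
UUUD: Ā=124.7196, payoff=0.0000, prob=0.102400
DDDU: Ā=39.1761, payoff=0.0000, prob=0.006400
UDDU: Ā=70.8627, payoff=0.0000, prob=0.025600
DUDU: Ā=59.1752, payoff=0.2878, prob=0.025600
UUDU: Ā=107.0376, payoff=0.5206, prob=0.102400
DDUU: Ā=51.2277, payoff=8.2353, prob=0.025600
UDUU: Ā=92.6619, payoff=14.8962, prob=0.102400
DUUU: Ā=80.9744, payoff=26.5837, prob=0.102400
UUUU: Ā=146.4685, payoff=48.0852, prob=0.409600
Price = Σ prob·payoff / R^4 = 24.214725 / 1.573519 = 15.3889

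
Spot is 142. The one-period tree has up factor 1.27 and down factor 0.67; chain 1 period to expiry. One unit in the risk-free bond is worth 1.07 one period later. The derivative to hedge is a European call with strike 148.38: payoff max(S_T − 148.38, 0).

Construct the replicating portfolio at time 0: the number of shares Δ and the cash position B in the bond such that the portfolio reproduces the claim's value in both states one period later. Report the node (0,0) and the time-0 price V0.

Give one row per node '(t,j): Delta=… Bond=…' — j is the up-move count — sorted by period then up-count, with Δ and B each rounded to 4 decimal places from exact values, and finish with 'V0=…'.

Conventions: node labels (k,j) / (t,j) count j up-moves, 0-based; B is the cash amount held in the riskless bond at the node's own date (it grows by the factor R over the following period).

(0,0): Delta=0.3751 Bond=-33.3539
V0=19.9128

Arbitrage-free pricing uses the up-move probability p* = (R−d)/(u−d) = 0.6667, discounting each step at R = 1.07.
Payoffs at expiry: V(1,0)=0.0000, V(1,1)=31.9600
  t=0,j=0: stock 142.0000 → up 180.3400 (V=31.9600), down 95.1400 (V=0.0000). Price 19.9128; hedge Δ=0.3751, bond B=-33.3539.
Verification: the root portfolio costs Δ(0,0)·S0 + B(0,0) = 19.9128, matching V0.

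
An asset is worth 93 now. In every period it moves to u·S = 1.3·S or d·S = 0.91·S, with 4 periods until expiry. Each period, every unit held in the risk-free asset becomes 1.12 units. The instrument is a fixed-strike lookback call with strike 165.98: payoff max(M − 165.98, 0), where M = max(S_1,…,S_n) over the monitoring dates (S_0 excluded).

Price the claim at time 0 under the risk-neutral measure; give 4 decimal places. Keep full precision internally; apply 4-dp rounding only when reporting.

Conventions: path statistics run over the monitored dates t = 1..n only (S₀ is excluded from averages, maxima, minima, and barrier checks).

Set p* = 0.5385 (from d < R < u); the path-dependent value is the discounted p*-expectation over all price paths.
Enumerate all 2^4 = 16 price paths (U = up ×1.3, D = down ×0.91); each path with k up-moves has probability p*^k·(1−p*)^(4−k).
DDDD: M=84.6300, payoff=0.0000, prob=0.045377
UDDD: M=120.9000, payoff=0.0000, prob=0.052939
DUDD: M=110.0190, payoff=0.0000, prob=0.052939
UUDD: M=157.1700, payoff=0.0000, prob=0.061763
DDUD: M=100.1173, payoff=0.0000, prob=0.052939
UDUD: M=143.0247, payoff=0.0000, prob=0.061763
DUUD: M=143.0247, payoff=0.0000, prob=0.061763
UUUD: M=204.3210, payoff=38.3410, prob=0.072056
DDDU: M=91.1067, payoff=0.0000, prob=0.052939
UDDU: M=130.1525, payoff=0.0000, prob=0.061763
DUDU: M=130.1525, payoff=0.0000, prob=0.061763
UUDU: M=185.9321, payoff=19.9521, prob=0.072056
DDUU: M=130.1525, payoff=0.0000, prob=0.061763
UDUU: M=185.9321, payoff=19.9521, prob=0.072056
DUUU: M=185.9321, payoff=19.9521, prob=0.072056
UUUU: M=265.6173, payoff=99.6373, prob=0.084066
Price = Σ prob·payoff / R^4 = 15.451814 / 1.573519 = 9.8199

price = 9.8199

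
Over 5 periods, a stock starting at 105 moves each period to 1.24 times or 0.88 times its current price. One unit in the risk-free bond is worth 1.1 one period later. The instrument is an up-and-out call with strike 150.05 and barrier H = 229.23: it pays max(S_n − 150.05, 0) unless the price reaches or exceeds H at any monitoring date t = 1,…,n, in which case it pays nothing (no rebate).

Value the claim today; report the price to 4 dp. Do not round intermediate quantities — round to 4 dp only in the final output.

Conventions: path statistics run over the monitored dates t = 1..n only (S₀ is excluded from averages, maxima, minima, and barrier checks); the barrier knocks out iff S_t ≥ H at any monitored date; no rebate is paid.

Under the martingale measure an up-move has probability p* = 0.6111; value the claim as the probability-weighted average of per-path payoffs, discounted 5 periods at R = 1.1.
Enumerate all 2^5 = 32 price paths (U = up ×1.24, D = down ×0.88); each path with k up-moves has probability p*^k·(1−p*)^(5−k).
DDDDD: M=92.4000, payoff=0.0000, prob=0.008895
UDDDD: M=130.2000, payoff=0.0000, prob=0.013977
DUDDD: M=114.5760, payoff=0.0000, prob=0.013977
UUDDD: M=161.4480, payoff=0.0000, prob=0.021964
DDUDD: M=100.8269, payoff=0.0000, prob=0.013977
UDUDD: M=142.0742, payoff=0.0000, prob=0.021964
DUUDD: M=142.0742, payoff=0.0000, prob=0.021964
UUUDD: M=200.1955, payoff=4.9814, prob=0.034515
DDDUD: M=92.4000, payoff=0.0000, prob=0.013977
UDDUD: M=130.2000, payoff=0.0000, prob=0.021964
DUDUD: M=125.0253, payoff=0.0000, prob=0.021964
UUDUD: M=176.1721, payoff=4.9814, prob=0.034515
DDUUD: M=125.0253, payoff=0.0000, prob=0.021964
UDUUD: M=176.1721, payoff=4.9814, prob=0.034515
DUUUD: M=176.1721, payoff=4.9814, prob=0.034515
UUUUD: M=248.2424, payoff=0.0000, prob=0.054238
DDDDU: M=92.4000, payoff=0.0000, prob=0.013977
UDDDU: M=130.2000, payoff=0.0000, prob=0.021964
DUDDU: M=114.5760, payoff=0.0000, prob=0.021964
UUDDU: M=161.4480, payoff=4.9814, prob=0.034515
DDUDU: M=110.0223, payoff=0.0000, prob=0.021964
UDUDU: M=155.0314, payoff=4.9814, prob=0.034515
DUUDU: M=155.0314, payoff=4.9814, prob=0.034515
UUUDU: M=218.4534, payoff=68.4034, prob=0.054238
DDDUU: M=110.0223, payoff=0.0000, prob=0.021964
UDDUU: M=155.0314, payoff=4.9814, prob=0.034515
DUDUU: M=155.0314, payoff=4.9814, prob=0.034515
UUDUU: M=218.4534, payoff=68.4034, prob=0.054238
DDUUU: M=155.0314, payoff=4.9814, prob=0.034515
UDUUU: M=218.4534, payoff=68.4034, prob=0.054238
DUUUU: M=218.4534, payoff=68.4034, prob=0.054238
UUUUU: M=307.8206, payoff=0.0000, prob=0.085232
Price = Σ prob·payoff / R^5 = 16.559681 / 1.610510 = 10.2823

price = 10.2823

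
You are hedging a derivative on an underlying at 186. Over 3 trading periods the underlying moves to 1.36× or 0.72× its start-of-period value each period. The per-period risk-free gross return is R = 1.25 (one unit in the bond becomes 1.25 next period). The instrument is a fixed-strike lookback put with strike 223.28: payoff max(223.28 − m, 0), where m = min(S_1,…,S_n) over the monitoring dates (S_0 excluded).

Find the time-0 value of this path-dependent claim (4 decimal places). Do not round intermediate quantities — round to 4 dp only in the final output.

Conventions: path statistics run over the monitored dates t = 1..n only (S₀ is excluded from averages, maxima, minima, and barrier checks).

price = 12.1734

Risk-neutral up-probability p* = (R−d)/(u−d) = (1.25−0.72)/(1.36−0.72) = 0.8281; the claim prices as the p*-weighted sum of path payoffs discounted by R^3.
Enumerate all 2^3 = 8 price paths (U = up ×1.36, D = down ×0.72); each path with k up-moves has probability p*^k·(1−p*)^(3−k).
DDD: m=69.4241, payoff=153.8559, prob=0.005077
UDD: m=131.1345, payoff=92.1455, prob=0.024464
DUD: m=131.1345, payoff=92.1455, prob=0.024464
UUD: m=247.6984, payoff=0.0000, prob=0.117870
DDU: m=96.4224, payoff=126.8576, prob=0.024464
UDU: m=182.1312, payoff=41.1488, prob=0.117870
DUU: m=133.9200, payoff=89.3600, prob=0.117870
UUU: m=252.9600, payoff=0.0000, prob=0.567921
Price = Σ prob·payoff / R^3 = 23.776131 / 1.953125 = 12.1734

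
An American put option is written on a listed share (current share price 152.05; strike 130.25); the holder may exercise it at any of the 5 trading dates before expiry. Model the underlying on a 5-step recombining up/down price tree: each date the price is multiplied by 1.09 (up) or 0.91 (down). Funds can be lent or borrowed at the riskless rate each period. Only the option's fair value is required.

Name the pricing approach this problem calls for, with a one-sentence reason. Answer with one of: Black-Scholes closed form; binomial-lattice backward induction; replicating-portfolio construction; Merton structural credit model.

framework: binomial-lattice backward induction

Key observation: an American put (K = 130.25, S₀ = 152.05) on a 5-date tree has no closed form — the optimal stopping decision is embedded and must be resolved recursively from expiry.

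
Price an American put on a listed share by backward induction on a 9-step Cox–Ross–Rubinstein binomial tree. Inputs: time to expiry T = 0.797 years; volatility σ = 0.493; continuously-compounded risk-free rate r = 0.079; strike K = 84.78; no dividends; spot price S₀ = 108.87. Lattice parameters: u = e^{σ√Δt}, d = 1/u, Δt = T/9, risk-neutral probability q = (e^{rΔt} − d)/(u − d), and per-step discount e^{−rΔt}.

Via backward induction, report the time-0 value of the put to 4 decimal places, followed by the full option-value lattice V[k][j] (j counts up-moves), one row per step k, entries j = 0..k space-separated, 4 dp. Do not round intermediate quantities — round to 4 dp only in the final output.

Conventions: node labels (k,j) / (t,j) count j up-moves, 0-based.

Δt=0.08856, u=1.15802, d=0.86355, q=0.48723, disc=e^(-rΔt)=0.99303
k=9 terminal: V=max(K-S,0) → 55.7079 45.7943 32.5001 14.6725 0.0000 0.0000 0.0000 0.0000 0.0000 0.0000
k=8: j=0 S=33.6660 intr=51.1140 cont=50.5230 V=51.1140[EX]; j=1 S=45.1461 intr=39.6339 cont=39.0428 V=39.6339[EX]; j=2 S=60.5410 intr=24.2390 cont=23.6479 V=24.2390[EX]; j=3 S=81.1856 intr=3.5944 cont=7.4712 V=7.4712[hold]; j=4 S=108.8700 intr=0.0000 cont=0.0000 V=0.0000[hold]; j=5 S=145.9948 intr=0.0000 cont=0.0000 V=0.0000[hold]; j=6 S=195.7793 intr=0.0000 cont=0.0000 V=0.0000[hold]; j=7 S=262.5403 intr=0.0000 cont=0.0000 V=0.0000[hold]; j=8 S=352.0669 intr=0.0000 cont=0.0000 V=0.0000[hold]
k=7: j=0 S=38.9857 intr=45.7943 cont=45.2032 V=45.7943[EX]; j=1 S=52.2799 intr=32.5001 cont=31.9090 V=32.5001[EX]; j=2 S=70.1075 intr=14.6725 cont=15.9572 V=15.9572[hold]; j=3 S=94.0142 intr=0.0000 cont=3.8043 V=3.8043[hold]; j=4 S=126.0732 intr=0.0000 cont=0.0000 V=0.0000[hold]; j=5 S=169.0644 intr=0.0000 cont=0.0000 V=0.0000[hold]; j=6 S=226.7156 intr=0.0000 cont=0.0000 V=0.0000[hold]; j=7 S=304.0259 intr=0.0000 cont=0.0000 V=0.0000[hold]
k=6: j=0 S=45.1461 intr=39.6339 cont=39.0428 V=39.6339[EX]; j=1 S=60.5410 intr=24.2390 cont=24.2695 V=24.2695[hold]; j=2 S=81.1856 intr=3.5944 cont=9.9660 V=9.9660[hold]; j=3 S=108.8700 intr=0.0000 cont=1.9371 V=1.9371[hold]; j=4 S=145.9948 intr=0.0000 cont=0.0000 V=0.0000[hold]; j=5 S=195.7793 intr=0.0000 cont=0.0000 V=0.0000[hold]; j=6 S=262.5403 intr=0.0000 cont=0.0000 V=0.0000[hold]
k=5: j=0 S=52.2799 intr=32.5001 cont=31.9238 V=32.5001[EX]; j=1 S=70.1075 intr=14.6725 cont=17.1798 V=17.1798[hold]; j=2 S=94.0142 intr=0.0000 cont=6.0119 V=6.0119[hold]; j=3 S=126.0732 intr=0.0000 cont=0.9864 V=0.9864[hold]; j=4 S=169.0644 intr=0.0000 cont=0.0000 V=0.0000[hold]; j=5 S=226.7156 intr=0.0000 cont=0.0000 V=0.0000[hold]
k=4: j=0 S=60.5410 intr=24.2390 cont=24.8610 V=24.8610[hold]; j=1 S=81.1856 intr=3.5944 cont=11.6566 V=11.6566[hold]; j=2 S=108.8700 intr=0.0000 cont=3.5385 V=3.5385[hold]; j=3 S=145.9948 intr=0.0000 cont=0.5023 V=0.5023[hold]; j=4 S=195.7793 intr=0.0000 cont=0.0000 V=0.0000[hold]
k=3: j=0 S=70.1075 intr=14.6725 cont=18.2990 V=18.2990[hold]; j=1 S=94.0142 intr=0.0000 cont=7.6475 V=7.6475[hold]; j=2 S=126.0732 intr=0.0000 cont=2.0448 V=2.0448[hold]; j=3 S=169.0644 intr=0.0000 cont=0.2557 V=0.2557[hold]
k=2: j=0 S=81.1856 intr=3.5944 cont=13.0179 V=13.0179[hold]; j=1 S=108.8700 intr=0.0000 cont=4.8834 V=4.8834[hold]; j=2 S=145.9948 intr=0.0000 cont=1.1649 V=1.1649[hold]
k=1: j=0 S=94.0142 intr=0.0000 cont=8.9914 V=8.9914[hold]; j=1 S=126.0732 intr=0.0000 cont=3.0503 V=3.0503[hold]
k=0: j=0 S=108.8700 intr=0.0000 cont=6.0542 V=6.0542[hold]

price = 6.0542
tree:
6.0542
8.9914 3.0503
13.0179 4.8834 1.1649
18.2990 7.6475 2.0448 0.2557
24.8610 11.6566 3.5385 0.5023 0.0000
32.5001 17.1798 6.0119 0.9864 0.0000 0.0000
39.6339 24.2695 9.9660 1.9371 0.0000 0.0000 0.0000
45.7943 32.5001 15.9572 3.8043 0.0000 0.0000 0.0000 0.0000
51.1140 39.6339 24.2390 7.4712 0.0000 0.0000 0.0000 0.0000 0.0000
55.7079 45.7943 32.5001 14.6725 0.0000 0.0000 0.0000 0.0000 0.0000 0.0000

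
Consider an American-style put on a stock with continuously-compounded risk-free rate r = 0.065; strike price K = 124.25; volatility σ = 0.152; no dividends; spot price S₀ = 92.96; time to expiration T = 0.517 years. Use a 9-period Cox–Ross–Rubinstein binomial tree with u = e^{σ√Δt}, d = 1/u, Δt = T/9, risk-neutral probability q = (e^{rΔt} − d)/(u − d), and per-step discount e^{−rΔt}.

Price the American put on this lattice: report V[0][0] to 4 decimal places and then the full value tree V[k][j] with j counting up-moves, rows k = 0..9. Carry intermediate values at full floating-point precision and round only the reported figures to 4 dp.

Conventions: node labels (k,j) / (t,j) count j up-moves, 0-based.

price = 31.2900
tree:
31.2900
34.6157 27.8410
37.8223 31.2900 24.2639
40.9143 34.6157 27.8410 20.5542
43.8956 37.8223 31.2900 24.2639 16.7069
46.7703 40.9143 34.6157 27.8410 20.5542 12.7167
49.5422 43.8956 37.8223 31.2900 24.2639 16.7069 8.5786
52.2148 46.7703 40.9143 34.6157 27.8410 20.5542 12.7167 4.9686
54.7919 49.5422 43.8956 37.8223 31.2900 24.2639 16.7069 8.5786 1.9551
57.2768 52.2148 46.7703 40.9143 34.6157 27.8410 20.5542 12.7167 4.2869 0.0000

Δt=0.05744  u=1.03710  d=0.96422  q=0.54222  discount=0.99627
step 9 (expiry): payoffs max(K−S,0) = 57.2768 52.2148 46.7703 40.9143 34.6157 27.8410 20.5542 12.7167 4.2869 0.0000
k=8: (k=8,j=0): S=69.4581, K−S=54.7919, hold=54.3288 ⇒ V=54.7919 exercise | (k=8,j=1): S=74.7078, K−S=49.5422, hold=49.0791 ⇒ V=49.5422 exercise | (k=8,j=2): S=80.3544, K−S=43.8956, hold=43.4326 ⇒ V=43.8956 exercise | (k=8,j=3): S=86.4277, K−S=37.8223, hold=37.3593 ⇒ V=37.8223 exercise | (k=8,j=4): S=92.9600, K−S=31.2900, hold=30.8269 ⇒ V=31.2900 exercise | (k=8,j=5): S=99.9861, K−S=24.2639, hold=23.8009 ⇒ V=24.2639 exercise | (k=8,j=6): S=107.5431, K−S=16.7069, hold=16.2438 ⇒ V=16.7069 exercise | (k=8,j=7): S=115.6714, K−S=8.5786, hold=8.1155 ⇒ V=8.5786 exercise | (k=8,j=8): S=124.4140, K−S=0.0000, hold=1.9551 ⇒ V=1.9551 continue
k=7: (k=7,j=0): S=72.0352, K−S=52.2148, hold=51.7518 ⇒ V=52.2148 exercise | (k=7,j=1): S=77.4797, K−S=46.7703, hold=46.3072 ⇒ V=46.7703 exercise | (k=7,j=2): S=83.3357, K−S=40.9143, hold=40.4512 ⇒ V=40.9143 exercise | (k=7,j=3): S=89.6343, K−S=34.6157, hold=34.1526 ⇒ V=34.6157 exercise | (k=7,j=4): S=96.4090, K−S=27.8410, hold=27.3779 ⇒ V=27.8410 exercise | (k=7,j=5): S=103.6958, K−S=20.5542, hold=20.0911 ⇒ V=20.5542 exercise | (k=7,j=6): S=111.5333, K−S=12.7167, hold=12.2537 ⇒ V=12.7167 exercise | (k=7,j=7): S=119.9631, K−S=4.2869, hold=4.9686 ⇒ V=4.9686 continue
k=6: (k=6,j=0): S=74.7078, K−S=49.5422, hold=49.0791 ⇒ V=49.5422 exercise | (k=6,j=1): S=80.3544, K−S=43.8956, hold=43.4326 ⇒ V=43.8956 exercise | (k=6,j=2): S=86.4277, K−S=37.8223, hold=37.3593 ⇒ V=37.8223 exercise | (k=6,j=3): S=92.9600, K−S=31.2900, hold=30.8269 ⇒ V=31.2900 exercise | (k=6,j=4): S=99.9861, K−S=24.2639, hold=23.8009 ⇒ V=24.2639 exercise | (k=6,j=5): S=107.5431, K−S=16.7069, hold=16.2438 ⇒ V=16.7069 exercise | (k=6,j=6): S=115.6714, K−S=8.5786, hold=8.4838 ⇒ V=8.5786 exercise
k=5: (k=5,j=0): S=77.4797, K−S=46.7703, hold=46.3072 ⇒ V=46.7703 exercise | (k=5,j=1): S=83.3357, K−S=40.9143, hold=40.4512 ⇒ V=40.9143 exercise | (k=5,j=2): S=89.6343, K−S=34.6157, hold=34.1526 ⇒ V=34.6157 exercise | (k=5,j=3): S=96.4090, K−S=27.8410, hold=27.3779 ⇒ V=27.8410 exercise | (k=5,j=4): S=103.6958, K−S=20.5542, hold=20.0911 ⇒ V=20.5542 exercise | (k=5,j=5): S=111.5333, K−S=12.7167, hold=12.2537 ⇒ V=12.7167 exercise
k=4: (k=4,j=0): S=80.3544, K−S=43.8956, hold=43.4326 ⇒ V=43.8956 exercise | (k=4,j=1): S=86.4277, K−S=37.8223, hold=37.3593 ⇒ V=37.8223 exercise | (k=4,j=2): S=92.9600, K−S=31.2900, hold=30.8269 ⇒ V=31.2900 exercise | (k=4,j=3): S=99.9861, K−S=24.2639, hold=23.8009 ⇒ V=24.2639 exercise | (k=4,j=4): S=107.5431, K−S=16.7069, hold=16.2438 ⇒ V=16.7069 exercise
k=3: (k=3,j=0): S=83.3357, K−S=40.9143, hold=40.4512 ⇒ V=40.9143 exercise | (k=3,j=1): S=89.6343, K−S=34.6157, hold=34.1526 ⇒ V=34.6157 exercise | (k=3,j=2): S=96.4090, K−S=27.8410, hold=27.3779 ⇒ V=27.8410 exercise | (k=3,j=3): S=103.6958, K−S=20.5542, hold=20.0911 ⇒ V=20.5542 exercise
k=2: (k=2,j=0): S=86.4277, K−S=37.8223, hold=37.3593 ⇒ V=37.8223 exercise | (k=2,j=1): S=92.9600, K−S=31.2900, hold=30.8269 ⇒ V=31.2900 exercise | (k=2,j=2): S=99.9861, K−S=24.2639, hold=23.8009 ⇒ V=24.2639 exercise
k=1: (k=1,j=0): S=89.6343, K−S=34.6157, hold=34.1526 ⇒ V=34.6157 exercise | (k=1,j=1): S=96.4090, K−S=27.8410, hold=27.3779 ⇒ V=27.8410 exercise
k=0: (k=0,j=0): S=92.9600, K−S=31.2900, hold=30.8269 ⇒ V=31.2900 exercise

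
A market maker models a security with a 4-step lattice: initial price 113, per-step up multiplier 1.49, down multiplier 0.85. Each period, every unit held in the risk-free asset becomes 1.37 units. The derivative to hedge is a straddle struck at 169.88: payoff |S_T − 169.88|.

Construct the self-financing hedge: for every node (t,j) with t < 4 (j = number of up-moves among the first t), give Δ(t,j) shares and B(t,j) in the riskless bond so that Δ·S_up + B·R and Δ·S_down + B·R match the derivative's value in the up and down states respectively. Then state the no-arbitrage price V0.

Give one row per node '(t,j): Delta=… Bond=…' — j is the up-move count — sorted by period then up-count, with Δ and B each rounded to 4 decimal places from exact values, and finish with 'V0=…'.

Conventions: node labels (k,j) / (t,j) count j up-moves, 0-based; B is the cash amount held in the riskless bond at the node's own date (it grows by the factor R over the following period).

Risk-neutral probability p* = (R−d)/(u−d) = (1.37−0.85)/(1.49−0.85) = 0.8125.
Payoffs at expiry: V(4,0)=110.8933, V(4,1)=66.4798, V(4,2)=11.3745, V(4,3)=147.8485, V(4,4)=387.0794
(3,0): S=69.3961. Δ = (V_up−V_dn)/(S_up−S_dn) = (66.4798−110.8933)/(103.4002−58.9867) = -1.0000. V = [p*·66.4798 + (1−p*)·110.8933]/1.37 = 54.6039. B = V − Δ·S = 124.0000.
(3,1): S=121.6473. Δ = (V_up−V_dn)/(S_up−S_dn) = (11.3745−66.4798)/(181.2545−103.4002) = -0.7078. V = [p*·11.3745 + (1−p*)·66.4798]/1.37 = 15.8443. B = V − Δ·S = 101.9463.
(3,2): S=213.2406. Δ = (V_up−V_dn)/(S_up−S_dn) = (147.8485−11.3745)/(317.7285−181.2545) = 1.0000. V = [p*·147.8485 + (1−p*)·11.3745]/1.37 = 89.2406. B = V − Δ·S = -124.0000.
(3,3): S=373.7982. Δ = (V_up−V_dn)/(S_up−S_dn) = (387.0794−147.8485)/(556.9594−317.7285) = 1.0000. V = [p*·387.0794 + (1−p*)·147.8485]/1.37 = 249.7982. B = V − Δ·S = -124.0000.
(2,0): S=81.6425. Δ = (V_up−V_dn)/(S_up−S_dn) = (15.8443−54.6039)/(121.6473−69.3961) = -0.7418. V = [p*·15.8443 + (1−p*)·54.6039]/1.37 = 16.8699. B = V − Δ·S = 77.4317.
(2,1): S=143.1145. Δ = (V_up−V_dn)/(S_up−S_dn) = (89.2406−15.8443)/(213.2406−121.6473) = 0.8013. V = [p*·89.2406 + (1−p*)·15.8443]/1.37 = 55.0940. B = V − Δ·S = -59.5876.
(2,2): S=250.8713. Δ = (V_up−V_dn)/(S_up−S_dn) = (249.7982−89.2406)/(373.7982−213.2406) = 1.0000. V = [p*·249.7982 + (1−p*)·89.2406]/1.37 = 160.3604. B = V − Δ·S = -90.5109.
(1,0): S=96.0500. Δ = (V_up−V_dn)/(S_up−S_dn) = (55.0940−16.8699)/(143.1145−81.6425) = 0.6218. V = [p*·55.0940 + (1−p*)·16.8699]/1.37 = 34.9832. B = V − Δ·S = -24.7420.
(1,1): S=168.3700. Δ = (V_up−V_dn)/(S_up−S_dn) = (160.3604−55.0940)/(250.8713−143.1145) = 0.9769. V = [p*·160.3604 + (1−p*)·55.0940]/1.37 = 102.6445. B = V − Δ·S = -61.8342.
(0,0): S=113.0000. Δ = (V_up−V_dn)/(S_up−S_dn) = (102.6445−34.9832)/(168.3700−96.0500) = 0.9356. V = [p*·102.6445 + (1−p*)·34.9832]/1.37 = 65.6628. B = V − Δ·S = -40.0580.
Check: Δ(0,0)·S0 + B(0,0) = 65.6628 = V0.

(0,0): Delta=0.9356 Bond=-40.0580
(1,0): Delta=0.6218 Bond=-24.7420
(1,1): Delta=0.9769 Bond=-61.8342
(2,0): Delta=-0.7418 Bond=77.4317
(2,1): Delta=0.8013 Bond=-59.5876
(2,2): Delta=1.0000 Bond=-90.5109
(3,0): Delta=-1.0000 Bond=124.0000
(3,1): Delta=-0.7078 Bond=101.9463
(3,2): Delta=1.0000 Bond=-124.0000
(3,3): Delta=1.0000 Bond=-124.0000
V0=65.6628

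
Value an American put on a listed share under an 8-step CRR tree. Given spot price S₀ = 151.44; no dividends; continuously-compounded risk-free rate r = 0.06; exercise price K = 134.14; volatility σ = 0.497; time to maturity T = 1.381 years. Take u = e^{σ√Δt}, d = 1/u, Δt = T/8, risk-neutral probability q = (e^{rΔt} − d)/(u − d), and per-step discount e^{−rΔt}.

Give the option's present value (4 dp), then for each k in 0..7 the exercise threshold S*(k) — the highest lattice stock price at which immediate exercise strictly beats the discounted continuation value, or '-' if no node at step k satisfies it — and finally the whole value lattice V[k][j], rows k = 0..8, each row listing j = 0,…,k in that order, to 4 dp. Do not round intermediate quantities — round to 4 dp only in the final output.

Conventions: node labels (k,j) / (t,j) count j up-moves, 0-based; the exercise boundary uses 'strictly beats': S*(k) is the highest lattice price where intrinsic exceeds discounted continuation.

price = 20.7292
boundary = - - - - 66.3015 81.5084 66.3015 81.5084
tree:
20.7292
29.2884 11.6711
40.1689 17.8382 5.0727
53.2304 26.5338 8.5649 1.3026
67.8385 38.1633 14.1905 2.5002 0.0000
80.2083 52.6316 22.9204 4.7990 0.0000 0.0000
90.2703 67.8385 35.7073 9.2113 0.0000 0.0000 0.0000
98.4551 80.2083 52.6316 17.6805 0.0000 0.0000 0.0000 0.0000
105.1128 90.2703 67.8385 33.9367 0.0000 0.0000 0.0000 0.0000 0.0000

Δt=0.17263, u=1.22936, d=0.81343, q=0.47359, disc=e^(-rΔt)=0.98970
k=8 terminal: V=max(K-S,0) → 105.1128 90.2703 67.8385 33.9367 0.0000 0.0000 0.0000 0.0000 0.0000
k=7: j=0 S=35.6849 intr=98.4551 cont=97.0729 V=98.4551[EX]; j=1 S=53.9317 intr=80.2083 cont=78.8262 V=80.2083[EX]; j=2 S=81.5084 intr=52.6316 cont=51.2494 V=52.6316[EX]; j=3 S=123.1860 intr=10.9540 cont=17.6805 V=17.6805[hold]; j=4 S=186.1744 intr=0.0000 cont=0.0000 V=0.0000[hold]; j=5 S=281.3706 intr=0.0000 cont=0.0000 V=0.0000[hold]; j=6 S=425.2433 intr=0.0000 cont=0.0000 V=0.0000[hold]; j=7 S=642.6821 intr=0.0000 cont=0.0000 V=0.0000[hold]  S*(7)=81.5084
k=6: j=0 S=43.8697 intr=90.2703 cont=88.8881 V=90.2703[EX]; j=1 S=66.3015 intr=67.8385 cont=66.4564 V=67.8385[EX]; j=2 S=100.2033 intr=33.9367 cont=35.7073 V=35.7073[hold]; j=3 S=151.4400 intr=0.0000 cont=9.2113 V=9.2113[hold]; j=4 S=228.8755 intr=0.0000 cont=0.0000 V=0.0000[hold]; j=5 S=345.9060 intr=0.0000 cont=0.0000 V=0.0000[hold]; j=6 S=522.7774 intr=0.0000 cont=0.0000 V=0.0000[hold]  S*(6)=66.3015
k=5: j=0 S=53.9317 intr=80.2083 cont=78.8262 V=80.2083[EX]; j=1 S=81.5084 intr=52.6316 cont=52.0793 V=52.6316[EX]; j=2 S=123.1860 intr=10.9540 cont=22.9204 V=22.9204[hold]; j=3 S=186.1744 intr=0.0000 cont=4.7990 V=4.7990[hold]; j=4 S=281.3706 intr=0.0000 cont=0.0000 V=0.0000[hold]; j=5 S=425.2433 intr=0.0000 cont=0.0000 V=0.0000[hold]  S*(5)=81.5084
k=4: j=0 S=66.3015 intr=67.8385 cont=66.4564 V=67.8385[EX]; j=1 S=100.2033 intr=33.9367 cont=38.1633 V=38.1633[hold]; j=2 S=151.4400 intr=0.0000 cont=14.1905 V=14.1905[hold]; j=3 S=228.8755 intr=0.0000 cont=2.5002 V=2.5002[hold]; j=4 S=345.9060 intr=0.0000 cont=0.0000 V=0.0000[hold]  S*(4)=66.3015
k=3: j=0 S=81.5084 intr=52.6316 cont=53.2304 V=53.2304[hold]; j=1 S=123.1860 intr=10.9540 cont=26.5338 V=26.5338[hold]; j=2 S=186.1744 intr=0.0000 cont=8.5649 V=8.5649[hold]; j=3 S=281.3706 intr=0.0000 cont=1.3026 V=1.3026[hold]  S*(3)=-
k=2: j=0 S=100.2033 intr=33.9367 cont=40.1689 V=40.1689[hold]; j=1 S=151.4400 intr=0.0000 cont=17.8382 V=17.8382[hold]; j=2 S=228.8755 intr=0.0000 cont=5.0727 V=5.0727[hold]  S*(2)=-
k=1: j=0 S=123.1860 intr=10.9540 cont=29.2884 V=29.2884[hold]; j=1 S=186.1744 intr=0.0000 cont=11.6711 V=11.6711[hold]  S*(1)=-
k=0: j=0 S=151.4400 intr=0.0000 cont=20.7292 V=20.7292[hold]  S*(0)=-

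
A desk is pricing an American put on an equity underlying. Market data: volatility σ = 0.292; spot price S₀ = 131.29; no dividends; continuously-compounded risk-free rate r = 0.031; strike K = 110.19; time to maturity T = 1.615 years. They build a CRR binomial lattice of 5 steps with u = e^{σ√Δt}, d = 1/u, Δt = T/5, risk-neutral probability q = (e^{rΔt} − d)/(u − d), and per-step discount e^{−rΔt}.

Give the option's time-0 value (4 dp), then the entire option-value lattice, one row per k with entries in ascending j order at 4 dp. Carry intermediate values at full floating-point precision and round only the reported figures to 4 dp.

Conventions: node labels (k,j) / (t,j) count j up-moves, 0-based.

params: Δt=0.32300 u=1.18052 d=0.84709 q=0.48879 e^(-rΔt)=0.99004
t_5 payoffs: 52.9275 30.3878 0.0000 0.0000 0.0000 0.0000
k=4: node(4,0) S=67.5993 payoff=42.5907 vs cont=41.4928 → 42.5907 [stop]  node(4,1) S=94.2078 payoff=15.9822 vs cont=15.3799 → 15.9822 [stop]  node(4,2) S=131.2900 payoff=0.0000 vs cont=0.0000 → 0.0000 [wait]  node(4,3) S=182.9685 payoff=0.0000 vs cont=0.0000 → 0.0000 [wait]  node(4,4) S=254.9887 payoff=0.0000 vs cont=0.0000 → 0.0000 [wait]
k=3: node(3,0) S=79.8022 payoff=30.3878 vs cont=29.2900 → 30.3878 [stop]  node(3,1) S=111.2140 payoff=0.0000 vs cont=8.0889 → 8.0889 [wait]  node(3,2) S=154.9901 payoff=0.0000 vs cont=0.0000 → 0.0000 [wait]  node(3,3) S=215.9974 payoff=0.0000 vs cont=0.0000 → 0.0000 [wait]
k=2: node(2,0) S=94.2078 payoff=15.9822 vs cont=19.2942 → 19.2942 [wait]  node(2,1) S=131.2900 payoff=0.0000 vs cont=4.0939 → 4.0939 [wait]  node(2,2) S=182.9685 payoff=0.0000 vs cont=0.0000 → 0.0000 [wait]
k=1: node(1,0) S=111.2140 payoff=0.0000 vs cont=11.7463 → 11.7463 [wait]  node(1,1) S=154.9901 payoff=0.0000 vs cont=2.0720 → 2.0720 [wait]
k=0: node(0,0) S=131.2900 payoff=0.0000 vs cont=6.9477 → 6.9477 [wait]

price = 6.9477
tree:
6.9477
11.7463 2.0720
19.2942 4.0939 0.0000
30.3878 8.0889 0.0000 0.0000
42.5907 15.9822 0.0000 0.0000 0.0000
52.9275 30.3878 0.0000 0.0000 0.0000 0.0000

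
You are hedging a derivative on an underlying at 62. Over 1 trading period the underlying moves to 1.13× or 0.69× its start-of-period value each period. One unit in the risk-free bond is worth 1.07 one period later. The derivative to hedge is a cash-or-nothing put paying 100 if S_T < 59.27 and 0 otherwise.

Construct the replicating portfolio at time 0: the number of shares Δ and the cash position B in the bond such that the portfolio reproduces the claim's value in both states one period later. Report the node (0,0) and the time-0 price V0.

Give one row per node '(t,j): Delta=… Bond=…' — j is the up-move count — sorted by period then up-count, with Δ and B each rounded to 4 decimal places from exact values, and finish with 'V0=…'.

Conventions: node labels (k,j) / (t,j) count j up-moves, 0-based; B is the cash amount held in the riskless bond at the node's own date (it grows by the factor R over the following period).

Arbitrage-free pricing uses the up-move probability p* = (R−d)/(u−d) = 0.8636, discounting each step at R = 1.07.
Terminal payoffs: V(1,0)=100.0000, V(1,1)=0.0000
  t=0,j=0: stock 62.0000 → up 70.0600 (V=0.0000), down 42.7800 (V=100.0000). Price 12.7443; hedge Δ=-3.6657, bond B=240.0170.
Verification: the root portfolio costs Δ(0,0)·S0 + B(0,0) = 12.7443, matching V0.

(0,0): Delta=-3.6657 Bond=240.0170
V0=12.7443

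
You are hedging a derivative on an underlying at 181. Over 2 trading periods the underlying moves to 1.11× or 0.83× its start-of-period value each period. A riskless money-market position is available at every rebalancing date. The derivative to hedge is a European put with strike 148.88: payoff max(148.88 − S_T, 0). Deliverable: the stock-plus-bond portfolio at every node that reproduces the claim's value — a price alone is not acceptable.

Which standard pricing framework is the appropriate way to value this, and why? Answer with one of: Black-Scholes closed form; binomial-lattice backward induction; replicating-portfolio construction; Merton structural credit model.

framework: replicating-portfolio construction

Key observation: what is demanded is not a single number but the (Δ, B) position at each node of the 1.11/0.83 tree starting at 181; constructing those positions is the replicating-portfolio method.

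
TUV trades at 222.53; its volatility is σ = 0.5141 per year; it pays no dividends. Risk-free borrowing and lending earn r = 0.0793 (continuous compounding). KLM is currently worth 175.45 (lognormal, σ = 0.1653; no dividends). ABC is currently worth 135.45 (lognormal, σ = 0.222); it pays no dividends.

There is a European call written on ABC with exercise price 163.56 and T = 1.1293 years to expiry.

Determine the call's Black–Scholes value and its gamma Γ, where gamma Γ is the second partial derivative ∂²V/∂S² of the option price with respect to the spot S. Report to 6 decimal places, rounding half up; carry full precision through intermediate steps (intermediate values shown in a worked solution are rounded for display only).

σ√T = 0.222·√1.1293 = 0.235916
d₁ = (ln(S/K) + (r+σ²/2)T) / (σ√T) = (ln(135.45/163.56) + (0.0793+0.222²/2)·1.1293) / 0.235916 = (-0.188577 + 0.117382) / 0.235916 = -0.301784
d₂ = d₁ − σ√T = -0.301784 − 0.235916 = -0.537700
e^{−rT} = 0.914339
N(d₁) = 0.381409,  N(d₂) = 0.295392
Call price V = S·N(d₁) − K·e^{−rT}·N(d₂) = 51.661782 − 44.175706 = 7.486076
φ(d₁) = (1/√(2π))·e^{−d₁²/2} = 0.381183
Γ = φ(d₁) / (S·σ·√T) = 0.011929

price = 7.486076
Γ = 0.011929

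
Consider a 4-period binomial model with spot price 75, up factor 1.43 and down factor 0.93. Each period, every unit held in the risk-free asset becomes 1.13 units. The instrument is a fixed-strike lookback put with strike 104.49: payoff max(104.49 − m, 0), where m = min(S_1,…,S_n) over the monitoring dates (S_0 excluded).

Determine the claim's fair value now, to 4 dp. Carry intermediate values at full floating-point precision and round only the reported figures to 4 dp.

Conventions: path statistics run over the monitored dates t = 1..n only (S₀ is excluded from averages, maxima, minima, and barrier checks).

price = 16.4588

Under the martingale measure an up-move has probability p* = 0.4000; value the claim as the probability-weighted average of per-path payoffs, discounted 4 periods at R = 1.13.
Enumerate all 2^4 = 16 price paths (U = up ×1.43, D = down ×0.93); each path with k up-moves has probability p*^k·(1−p*)^(4−k).
DDDD: m=56.1039, payoff=48.3861, prob=0.129600
UDDD: m=86.2673, payoff=18.2227, prob=0.086400
DUDD: m=69.7500, payoff=34.7400, prob=0.086400
UUDD: m=107.2500, payoff=0.0000, prob=0.057600
DDUD: m=64.8675, payoff=39.6225, prob=0.086400
UDUD: m=99.7425, payoff=4.7475, prob=0.057600
DUUD: m=69.7500, payoff=34.7400, prob=0.057600
UUUD: m=107.2500, payoff=0.0000, prob=0.038400
DDDU: m=60.3268, payoff=44.1632, prob=0.086400
UDDU: m=92.7605, payoff=11.7295, prob=0.057600
DUDU: m=69.7500, payoff=34.7400, prob=0.057600
UUDU: m=107.2500, payoff=0.0000, prob=0.038400
DDUU: m=64.8675, payoff=39.6225, prob=0.057600
UDUU: m=99.7425, payoff=4.7475, prob=0.038400
DUUU: m=69.7500, payoff=34.7400, prob=0.038400
UUUU: m=107.2500, payoff=0.0000, prob=0.025600
Price = Σ prob·payoff / R^4 = 26.835601 / 1.630474 = 16.4588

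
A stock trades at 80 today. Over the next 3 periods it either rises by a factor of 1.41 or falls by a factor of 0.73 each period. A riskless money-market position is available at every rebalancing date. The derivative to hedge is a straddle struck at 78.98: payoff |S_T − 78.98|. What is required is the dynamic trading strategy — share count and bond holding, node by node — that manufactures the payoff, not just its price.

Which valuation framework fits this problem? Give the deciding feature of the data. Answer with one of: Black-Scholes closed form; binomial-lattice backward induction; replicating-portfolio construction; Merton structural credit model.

Key observation: since the answer must list Δ and B at each node of the 1.41/0.73 lattice on 80, the replicating-portfolio method — solving the two-state system at every node — is the one that applies.

framework: replicating-portfolio construction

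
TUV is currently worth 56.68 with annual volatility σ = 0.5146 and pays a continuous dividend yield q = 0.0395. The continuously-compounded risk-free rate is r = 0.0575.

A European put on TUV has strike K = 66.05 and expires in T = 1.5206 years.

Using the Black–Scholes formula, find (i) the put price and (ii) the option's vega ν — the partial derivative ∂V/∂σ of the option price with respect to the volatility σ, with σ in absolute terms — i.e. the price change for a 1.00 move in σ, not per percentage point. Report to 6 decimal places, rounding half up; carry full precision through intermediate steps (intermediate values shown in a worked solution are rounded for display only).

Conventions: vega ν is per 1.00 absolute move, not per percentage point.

price = 18.017937
ν = 26.071763

σ√T = 0.5146·√1.5206 = 0.634567
d₁ = (ln(S/K) + (r−q+σ²/2)T) / (σ√T) = (ln(56.68/66.05) + (0.0575−0.0395+0.5146²/2)·1.5206) / 0.634567 = (-0.152991 + 0.228708) / 0.634567 = 0.119322
d₂ = d₁ − σ√T = 0.119322 − 0.634567 = -0.515245
e^{−rT} = 0.916279
e^{−qT} = 0.941705
N(−d₁) = 0.452510,  N(−d₂) = 0.696809
Put price V = K·e^{−rT}·N(−d₂) − S·e^{−qT}·N(−d₁) = 42.171038 − 24.153101 = 18.017937
φ(d₁) = (1/√(2π))·e^{−d₁²/2} = 0.396112
ν = S·e^{−qT}·φ(d₁)·√T = 26.071763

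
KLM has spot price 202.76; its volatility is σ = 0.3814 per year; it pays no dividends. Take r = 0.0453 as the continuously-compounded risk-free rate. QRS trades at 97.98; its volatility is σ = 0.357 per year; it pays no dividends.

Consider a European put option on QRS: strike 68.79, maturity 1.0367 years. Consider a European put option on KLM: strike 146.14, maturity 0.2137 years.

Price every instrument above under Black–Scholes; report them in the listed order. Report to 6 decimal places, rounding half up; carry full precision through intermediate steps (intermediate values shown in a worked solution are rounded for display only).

[QRS put K=68.79]
σ√T = 0.357·√1.0367 = 0.363492
d₁ = (ln(S/K) + (r+σ²/2)T) / (σ√T) = (ln(97.98/68.79) + (0.0453+0.357²/2)·1.0367) / 0.363492 = (0.353705 + 0.113026) / 0.363492 = 1.284019
d₂ = d₁ − σ√T = 1.284019 − 0.363492 = 0.920528
e^{−rT} = 0.954123
N(−d₁) = 0.099568,  N(−d₂) = 0.178649
price = K·e^{−rT}·N(−d₂) − S·N(−d₁) = 11.725445 − 9.755631 = 1.969813
[KLM put K=146.14]
σ√T = 0.3814·√0.2137 = 0.176312
d₁ = (ln(S/K) + (r+σ²/2)T) / (σ√T) = (ln(202.76/146.14) + (0.0453+0.3814²/2)·0.2137) / 0.176312 = (0.327458 + 0.025224) / 0.176312 = 2.000322
d₂ = d₁ − σ√T = 2.000322 − 0.176312 = 1.824009
e^{−rT} = 0.990366
N(−d₁) = 0.022733,  N(−d₂) = 0.034075
price = K·e^{−rT}·N(−d₂) − S·N(−d₁) = 4.931795 − 4.609296 = 0.322499

price(QRS put K=68.79) = 1.969813
price(KLM put K=146.14) = 0.322499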